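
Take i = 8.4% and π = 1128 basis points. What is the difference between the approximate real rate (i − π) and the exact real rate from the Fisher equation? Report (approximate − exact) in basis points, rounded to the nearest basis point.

-29 basis points

Approximate: r ≈ 8.400% − 11.280% = -2.8800%
Exact: (1 + 0.0840)/(1 + 0.1128) − 1 = -2.5881%
Error = -2.8800% − (-2.5881%) = -0.2919% → -29 basis points.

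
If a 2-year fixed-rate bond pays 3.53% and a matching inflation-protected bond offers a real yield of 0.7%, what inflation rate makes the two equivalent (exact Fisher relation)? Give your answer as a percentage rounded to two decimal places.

(1 + π) = (1 + i)/(1 + r) = 1.03530 / 1.00700 = 1.028103
Break-even inflation = 1.028103 − 1 → 2.81%.

2.81%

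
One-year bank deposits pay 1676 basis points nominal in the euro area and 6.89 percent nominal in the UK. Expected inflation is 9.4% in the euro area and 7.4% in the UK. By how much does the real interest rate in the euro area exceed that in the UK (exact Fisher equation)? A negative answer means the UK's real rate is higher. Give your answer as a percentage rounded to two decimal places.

7.20%

The euro area: (1 + 0.1676)/(1 + 0.0940) − 1 = 6.7276%
The UK: (1 + 0.0689)/(1 + 0.0740) − 1 = -0.4749%
Differential = 6.7276% − (-0.4749%) = 7.2025% → 7.20%.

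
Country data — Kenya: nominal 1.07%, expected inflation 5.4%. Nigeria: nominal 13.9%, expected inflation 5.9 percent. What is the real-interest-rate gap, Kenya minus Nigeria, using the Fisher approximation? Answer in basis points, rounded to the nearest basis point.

-1233 basis points

Kenya: 1.07% − 5.4% = -4.330%
Nigeria: 13.9% − 5.9% = 8.000%
Differential = -12.330% → -1233 basis points.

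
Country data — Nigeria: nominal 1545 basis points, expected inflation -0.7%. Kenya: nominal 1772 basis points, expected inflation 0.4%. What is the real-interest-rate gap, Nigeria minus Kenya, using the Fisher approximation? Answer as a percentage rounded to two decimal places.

-1.17%

Nigeria: 15.45% − (-0.7%) = 16.150%
Kenya: 17.72% − 0.4% = 17.320%
Differential = -1.170% → -1.17%.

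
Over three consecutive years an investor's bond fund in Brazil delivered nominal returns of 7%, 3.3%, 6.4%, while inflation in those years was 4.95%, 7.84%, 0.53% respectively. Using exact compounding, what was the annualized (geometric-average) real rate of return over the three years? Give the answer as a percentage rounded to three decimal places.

Nominal growth factor = 1.0700 × 1.0330 × 1.0640 = 1.17604984
Price-level growth factor = 1.0495 × 1.0784 × 1.0053 = 1.13777924
Real growth factor = 1.17604984 / 1.13777924 = 1.03363623
Annualized real rate = 1.03363623^(1/3) − 1 = 1.1089% → 1.109%.

1.109%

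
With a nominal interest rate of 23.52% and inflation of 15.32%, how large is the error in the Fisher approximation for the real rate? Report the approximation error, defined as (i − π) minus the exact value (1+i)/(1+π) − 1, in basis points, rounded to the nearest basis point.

Approximate: r ≈ 23.520% − 15.320% = 8.2000%
Exact: (1 + 0.2352)/(1 + 0.1532) − 1 = 7.1106%
Error = 8.2000% − 7.1106% = 1.0894% → 109 basis points.

109 basis points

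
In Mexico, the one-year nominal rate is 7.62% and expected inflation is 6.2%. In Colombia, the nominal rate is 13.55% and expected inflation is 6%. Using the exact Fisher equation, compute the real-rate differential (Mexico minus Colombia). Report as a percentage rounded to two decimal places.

-5.79%

Mexico: (1 + 0.0762)/(1 + 0.0620) − 1 = 1.3371%
Colombia: (1 + 0.1355)/(1 + 0.0600) − 1 = 7.1226%
Differential = 1.3371% − 7.1226% = -5.7855% → -5.79%.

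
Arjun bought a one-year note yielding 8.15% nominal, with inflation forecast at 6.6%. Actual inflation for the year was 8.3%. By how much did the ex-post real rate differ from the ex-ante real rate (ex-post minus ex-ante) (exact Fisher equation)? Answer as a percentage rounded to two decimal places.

-1.59%

Ex-ante: (1 + 0.0815)/(1 + 0.0660) − 1 = 1.4540%
Ex-post: (1 + 0.0815)/(1 + 0.0830) − 1 = -0.1385%
Difference (ex-post − ex-ante) = -1.5925% → -1.59%.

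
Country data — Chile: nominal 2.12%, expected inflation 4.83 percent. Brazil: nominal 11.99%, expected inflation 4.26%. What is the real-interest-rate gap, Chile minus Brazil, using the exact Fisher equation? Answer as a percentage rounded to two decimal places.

-10.00%

Chile: (1 + 0.0212)/(1 + 0.0483) − 1 = -2.5851%
Brazil: (1 + 0.1199)/(1 + 0.0426) − 1 = 7.4142%
Differential = -2.5851% − 7.4142% = -9.9993% → -10.00%.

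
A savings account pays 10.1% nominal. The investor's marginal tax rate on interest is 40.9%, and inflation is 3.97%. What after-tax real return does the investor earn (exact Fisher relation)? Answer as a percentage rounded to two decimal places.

1.92%

After-tax nominal return = 10.1% × (1 − 0.409) = 5.9691%.
1 + r = 1.059691 / 1.03970 = 1.019228
After-tax real rate = 1.019228 − 1 → 1.92%.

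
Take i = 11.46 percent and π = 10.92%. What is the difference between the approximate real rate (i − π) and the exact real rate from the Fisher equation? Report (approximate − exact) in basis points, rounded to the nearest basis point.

Approximate: r ≈ 11.460% − 10.920% = 0.5400%
Exact: (1 + 0.1146)/(1 + 0.1092) − 1 = 0.4868%
Error = 0.5400% − 0.4868% = 0.0532% → 5 basis points.

5 basis points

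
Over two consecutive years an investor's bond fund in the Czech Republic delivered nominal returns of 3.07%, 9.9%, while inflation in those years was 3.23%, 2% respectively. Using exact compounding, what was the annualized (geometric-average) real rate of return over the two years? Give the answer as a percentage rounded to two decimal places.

3.72%

Compound the nominal returns: 1.0307 × 1.0990 = 1.13273930.
Compound inflation: 1.0323 × 1.0200 = 1.05294600.
Deflate: 1.13273930 / 1.05294600 = 1.07578100.
Annualized real rate = 1.07578100^(1/2) − 1 = 3.7199% → 3.72%.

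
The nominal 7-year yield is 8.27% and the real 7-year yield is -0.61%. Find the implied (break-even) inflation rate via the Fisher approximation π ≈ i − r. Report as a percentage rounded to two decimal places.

π ≈ i − r = 8.27% − (-0.61%) → 8.88%.

8.88%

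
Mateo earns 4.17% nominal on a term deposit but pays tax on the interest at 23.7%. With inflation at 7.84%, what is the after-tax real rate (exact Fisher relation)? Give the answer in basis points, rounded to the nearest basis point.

-432 basis points

After-tax nominal return = 4.17% × (1 − 0.237) = 3.18171%.
1 + r = 1.0318171 / 1.07840 = 0.956804
After-tax real rate = 0.956804 − 1 → -432 basis points.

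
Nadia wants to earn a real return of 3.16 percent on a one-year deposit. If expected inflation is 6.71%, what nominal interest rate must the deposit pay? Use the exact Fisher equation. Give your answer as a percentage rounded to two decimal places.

10.08%

(1 + i) = (1 + r)(1 + π) = 1.03160 × 1.06710 = 1.10082036
i = 1.10082036 − 1, so the required nominal rate is 10.08%.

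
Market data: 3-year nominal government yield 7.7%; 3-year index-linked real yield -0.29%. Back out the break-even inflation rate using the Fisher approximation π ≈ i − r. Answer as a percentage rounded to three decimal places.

7.990%

π ≈ i − r = 7.7% − (-0.29%) → 7.990%.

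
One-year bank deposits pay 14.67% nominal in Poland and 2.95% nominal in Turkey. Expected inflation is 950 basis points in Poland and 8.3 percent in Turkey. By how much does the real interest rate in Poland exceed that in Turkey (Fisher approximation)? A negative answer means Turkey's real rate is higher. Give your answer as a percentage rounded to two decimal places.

Poland: 14.67% − 9.5% = 5.170%
Turkey: 2.95% − 8.3% = -5.350%
Differential = 10.520% → 10.52%.

10.52%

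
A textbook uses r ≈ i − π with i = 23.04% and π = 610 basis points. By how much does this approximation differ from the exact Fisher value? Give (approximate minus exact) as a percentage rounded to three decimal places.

0.974%

Approximate: r ≈ 23.040% − 6.100% = 16.9400%
Exact: (1 + 0.2304)/(1 + 0.0610) − 1 = 15.9661%
Error = 16.9400% − 15.9661% = 0.9739% → 0.974%.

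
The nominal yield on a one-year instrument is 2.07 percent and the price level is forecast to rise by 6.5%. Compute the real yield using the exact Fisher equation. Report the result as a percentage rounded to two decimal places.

By the Fisher identity, 1 + r = (1 + i)/(1 + π).
1 + r = 1.02070 / 1.06500 = 0.958404
r = 0.958404 − 1 = -4.1596%, i.e. -4.16%.

-4.16%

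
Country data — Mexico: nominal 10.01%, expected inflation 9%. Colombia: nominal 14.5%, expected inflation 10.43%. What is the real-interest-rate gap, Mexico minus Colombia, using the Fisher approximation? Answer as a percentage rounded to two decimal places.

Mexico: 10.01% − 9% = 1.010%
Colombia: 14.5% − 10.43% = 4.070%
Differential = -3.060% → -3.06%.

-3.06%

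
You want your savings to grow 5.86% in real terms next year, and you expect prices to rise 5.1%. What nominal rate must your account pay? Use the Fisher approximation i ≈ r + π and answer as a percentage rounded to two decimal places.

10.96%

i ≈ r + π = 5.86% + 5.1% = 10.96%.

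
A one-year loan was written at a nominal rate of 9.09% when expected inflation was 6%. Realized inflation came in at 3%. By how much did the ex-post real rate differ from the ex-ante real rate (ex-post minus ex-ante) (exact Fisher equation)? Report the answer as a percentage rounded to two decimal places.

3.00%

Ex-ante: (1 + 0.0909)/(1 + 0.0600) − 1 = 2.9151%
Ex-post: (1 + 0.0909)/(1 + 0.0300) − 1 = 5.9126%
Difference (ex-post − ex-ante) = 2.9975% → 3.00%.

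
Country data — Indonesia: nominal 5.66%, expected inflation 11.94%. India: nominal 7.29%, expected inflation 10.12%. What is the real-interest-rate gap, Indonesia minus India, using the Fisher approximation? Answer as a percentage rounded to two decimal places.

Indonesia: 5.66% − 11.94% = -6.280%
India: 7.29% − 10.12% = -2.830%
Differential = -3.450% → -3.45%.

-3.45%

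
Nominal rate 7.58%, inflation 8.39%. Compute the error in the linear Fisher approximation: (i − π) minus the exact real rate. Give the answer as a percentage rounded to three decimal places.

Approximate: r ≈ 7.580% − 8.390% = -0.8100%
Exact: (1 + 0.0758)/(1 + 0.0839) − 1 = -0.7473%
Error = -0.8100% − (-0.7473%) = -0.0627% → -0.063%.

-0.063%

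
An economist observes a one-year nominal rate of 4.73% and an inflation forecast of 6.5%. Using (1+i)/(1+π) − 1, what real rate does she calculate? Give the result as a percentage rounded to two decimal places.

-1.66%

By the Fisher equation, 1 + r = (1 + i)/(1 + π).
1 + r = 1.04730 / 1.06500 = 0.983380
r = 0.983380 − 1 = -1.6620%, i.e. -1.66%.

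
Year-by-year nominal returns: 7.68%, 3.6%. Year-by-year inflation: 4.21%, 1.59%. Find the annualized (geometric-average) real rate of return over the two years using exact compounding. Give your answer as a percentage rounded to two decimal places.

2.65%

Compound the nominal returns: 1.0768 × 1.0360 = 1.11556480.
Compound inflation: 1.0421 × 1.0159 = 1.05866939.
Deflate: 1.11556480 / 1.05866939 = 1.05374238.
Annualized real rate = 1.05374238^(1/2) − 1 = 2.6520% → 2.65%.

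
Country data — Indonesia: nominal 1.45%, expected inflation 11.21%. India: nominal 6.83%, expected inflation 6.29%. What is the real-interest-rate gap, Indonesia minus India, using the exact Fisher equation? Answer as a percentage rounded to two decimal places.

-9.28%

Indonesia: (1 + 0.0145)/(1 + 0.1121) − 1 = -8.7762%
India: (1 + 0.0683)/(1 + 0.0629) − 1 = 0.5080%
Differential = -8.7762% − 0.5080% = -9.2842% → -9.28%.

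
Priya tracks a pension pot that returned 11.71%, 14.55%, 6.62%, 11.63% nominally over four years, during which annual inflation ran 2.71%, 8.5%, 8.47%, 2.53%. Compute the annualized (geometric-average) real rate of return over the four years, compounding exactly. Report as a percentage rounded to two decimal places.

Compound the nominal returns: 1.1171 × 1.1455 × 1.0662 × 1.1163 = 1.52302400.
Compound inflation: 1.0271 × 1.0850 × 1.0847 × 1.0253 = 1.23937595.
Deflate: 1.52302400 / 1.23937595 = 1.22886361.
Annualized real rate = 1.22886361^(1/4) − 1 = 5.2873% → 5.29%.

5.29%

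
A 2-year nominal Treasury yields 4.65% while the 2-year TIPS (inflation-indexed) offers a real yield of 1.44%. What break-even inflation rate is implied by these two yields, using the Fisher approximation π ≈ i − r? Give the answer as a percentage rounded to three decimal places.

π ≈ i − r = 4.65% − 1.44% → 3.210%.

3.210%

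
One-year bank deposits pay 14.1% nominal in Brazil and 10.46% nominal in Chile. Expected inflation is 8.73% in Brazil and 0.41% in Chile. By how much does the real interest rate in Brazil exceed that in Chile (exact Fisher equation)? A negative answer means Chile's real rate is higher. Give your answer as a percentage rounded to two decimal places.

-5.07%

Brazil: (1 + 0.1410)/(1 + 0.0873) − 1 = 4.9388%
Chile: (1 + 0.1046)/(1 + 0.0041) − 1 = 10.0090%
Differential = 4.9388% − 10.0090% = -5.0701% → -5.07%.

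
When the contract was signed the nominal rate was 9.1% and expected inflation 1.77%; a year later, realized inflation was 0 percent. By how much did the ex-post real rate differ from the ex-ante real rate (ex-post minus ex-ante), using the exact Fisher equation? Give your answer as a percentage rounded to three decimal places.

Ex-ante: (1 + 0.0910)/(1 + 0.0177) − 1 = 7.20252%
Ex-post: (1 + 0.0910)/(1 + 0.0000) − 1 = 9.10000%
Difference (ex-post − ex-ante) = 1.89748% → 1.897%.

1.897%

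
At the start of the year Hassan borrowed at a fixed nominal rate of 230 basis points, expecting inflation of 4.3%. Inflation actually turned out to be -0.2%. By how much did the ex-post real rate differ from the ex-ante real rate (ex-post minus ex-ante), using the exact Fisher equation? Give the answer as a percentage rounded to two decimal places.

4.42%

Ex-ante: (1 + 0.0230)/(1 + 0.0430) − 1 = -1.9175%
Ex-post: (1 + 0.0230)/(1 − 0.0020) − 1 = 2.5050%
Difference (ex-post − ex-ante) = 4.4226% → 4.42%.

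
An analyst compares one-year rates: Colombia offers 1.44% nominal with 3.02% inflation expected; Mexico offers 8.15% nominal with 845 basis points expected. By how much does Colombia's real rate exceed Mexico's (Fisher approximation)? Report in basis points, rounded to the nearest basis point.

-128 basis points

Colombia: 1.44% − 3.02% = -1.580%
Mexico: 8.15% − 8.45% = -0.300%
Differential = -1.280% → -128 basis points.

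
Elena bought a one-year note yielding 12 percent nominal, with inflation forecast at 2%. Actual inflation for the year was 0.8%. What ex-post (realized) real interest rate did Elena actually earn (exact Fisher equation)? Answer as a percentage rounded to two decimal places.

Ex-post: (1 + 0.1200)/(1 + 0.0080) − 1 = 11.1111%
So the realized real rate is 11.11%.

11.11%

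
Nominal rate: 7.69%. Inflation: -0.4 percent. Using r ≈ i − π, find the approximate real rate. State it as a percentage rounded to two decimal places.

r ≈ i − π = 7.69% − (-0.4%) = 8.09%.

8.09%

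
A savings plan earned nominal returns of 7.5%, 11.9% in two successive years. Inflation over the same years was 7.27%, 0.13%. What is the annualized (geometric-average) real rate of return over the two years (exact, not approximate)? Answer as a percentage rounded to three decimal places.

Nominal growth factor = 1.0750 × 1.1190 = 1.20292500
Price-level growth factor = 1.0727 × 1.0013 = 1.07409451
Real growth factor = 1.20292500 / 1.07409451 = 1.11994335
Annualized real rate = 1.11994335^(1/2) − 1 = 5.8274% → 5.827%.

5.827%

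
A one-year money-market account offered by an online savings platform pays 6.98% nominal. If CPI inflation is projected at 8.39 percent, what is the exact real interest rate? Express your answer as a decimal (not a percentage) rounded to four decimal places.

-0.0130

1 + r = 1.06980 / 1.08390 = 0.986991
r = 0.986991 − 1 = -1.3009%, i.e. -0.0130.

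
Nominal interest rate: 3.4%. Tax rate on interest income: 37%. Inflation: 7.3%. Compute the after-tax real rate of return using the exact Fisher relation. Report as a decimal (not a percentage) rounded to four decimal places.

After-tax nominal return = 3.4% × (1 − 0.37) = 2.1420%.
1 + r = 1.02142 / 1.07300 = 0.951929
After-tax real rate = 0.951929 − 1 → -0.0481.

-0.0481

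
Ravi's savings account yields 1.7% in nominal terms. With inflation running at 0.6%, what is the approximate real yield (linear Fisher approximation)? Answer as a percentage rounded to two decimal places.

r ≈ i − π = 1.7% − 0.6% = 1.10%.

1.10%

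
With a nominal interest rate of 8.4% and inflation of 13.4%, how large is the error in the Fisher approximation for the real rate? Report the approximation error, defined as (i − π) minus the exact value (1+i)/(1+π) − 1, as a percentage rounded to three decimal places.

Approximate: r ≈ 8.400% − 13.400% = -5.0000%
Exact: (1 + 0.0840)/(1 + 0.1340) − 1 = -4.4092%
Error = -5.0000% − (-4.4092%) = -0.5908% → -0.591%.

-0.591%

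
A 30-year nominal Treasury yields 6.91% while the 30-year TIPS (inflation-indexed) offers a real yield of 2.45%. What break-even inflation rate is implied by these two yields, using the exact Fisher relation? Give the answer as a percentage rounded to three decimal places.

(1 + π) = (1 + i)/(1 + r) = 1.06910 / 1.02450 = 1.043533
Break-even inflation = 1.043533 − 1 → 4.353%.

4.353%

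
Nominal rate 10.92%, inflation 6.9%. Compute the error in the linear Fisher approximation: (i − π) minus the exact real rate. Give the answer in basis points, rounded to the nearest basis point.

26 basis points

Approximate: r ≈ 10.920% − 6.900% = 4.0200%
Exact: (1 + 0.1092)/(1 + 0.0690) − 1 = 3.7605%
Error = 4.0200% − 3.7605% = 0.2595% → 26 basis points.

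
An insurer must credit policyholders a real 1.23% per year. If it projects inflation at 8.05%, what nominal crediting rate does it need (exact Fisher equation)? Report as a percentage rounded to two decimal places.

(1 + i) = (1 + r)(1 + π) = 1.01230 × 1.08050 = 1.09379015
i = 1.09379015 − 1, so the required nominal rate is 9.38%.

9.38%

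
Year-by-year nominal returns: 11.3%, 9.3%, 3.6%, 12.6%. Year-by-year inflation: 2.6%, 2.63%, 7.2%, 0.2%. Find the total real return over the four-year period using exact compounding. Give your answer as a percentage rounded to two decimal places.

25.47%

Compound the nominal returns: 1.1130 × 1.0930 × 1.0360 × 1.1260 = 1.419102.
Compound inflation: 1.0260 × 1.0263 × 1.0720 × 1.0020 = 1.131056.
Deflate: 1.419102 / 1.131056 = 1.254669.
Total real return = 1.254669 − 1 → 25.47%.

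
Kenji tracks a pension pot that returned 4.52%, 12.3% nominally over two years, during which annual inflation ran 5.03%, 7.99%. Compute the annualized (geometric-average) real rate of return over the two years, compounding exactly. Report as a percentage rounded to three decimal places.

1.728%

Compound the nominal returns: 1.0452 × 1.1230 = 1.17375960.
Compound inflation: 1.0503 × 1.0799 = 1.13421897.
Deflate: 1.17375960 / 1.13421897 = 1.03486155.
Annualized real rate = 1.03486155^(1/2) − 1 = 1.7281% → 1.728%.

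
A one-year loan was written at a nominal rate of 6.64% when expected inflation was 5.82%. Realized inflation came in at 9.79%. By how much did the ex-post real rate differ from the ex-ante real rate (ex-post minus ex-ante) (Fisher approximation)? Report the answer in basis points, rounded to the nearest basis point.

Ex-ante: 6.64% − 5.82% = 0.820%
Ex-post: 6.64% − 9.79% = -3.150%
Difference (ex-post − ex-ante) = -3.9700% → -397 basis points.

-397 basis points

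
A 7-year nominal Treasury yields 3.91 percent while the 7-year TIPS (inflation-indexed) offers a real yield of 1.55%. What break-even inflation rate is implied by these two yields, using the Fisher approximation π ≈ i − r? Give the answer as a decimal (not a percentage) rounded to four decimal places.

0.0236

π ≈ i − r = 3.91% − 1.55% → 0.0236.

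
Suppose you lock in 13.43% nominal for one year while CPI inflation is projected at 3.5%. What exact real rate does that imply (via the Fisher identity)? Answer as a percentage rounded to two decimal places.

9.59%

1 + r = 1.13430 / 1.03500 = 1.095942
r = 1.095942 − 1 = 9.5942%, i.e. 9.59%.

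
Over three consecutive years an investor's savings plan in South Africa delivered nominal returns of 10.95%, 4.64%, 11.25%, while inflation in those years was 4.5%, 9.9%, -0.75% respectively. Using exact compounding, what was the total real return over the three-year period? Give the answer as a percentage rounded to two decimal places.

13.31%

Compound the nominal returns: 1.1095 × 1.0464 × 1.1125 = 1.291591.
Compound inflation: 1.0450 × 1.0990 × 0.9925 = 1.139842.
Deflate: 1.291591 / 1.139842 = 1.133132.
Total real return = 1.133132 − 1 → 13.31%.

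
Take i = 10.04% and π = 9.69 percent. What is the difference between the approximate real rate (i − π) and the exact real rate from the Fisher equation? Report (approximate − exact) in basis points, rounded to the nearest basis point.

Approximate: r ≈ 10.040% − 9.690% = 0.3500%
Exact: (1 + 0.1004)/(1 + 0.0969) − 1 = 0.3191%
Error = 0.3500% − 0.3191% = 0.0309% → 3 basis points.

3 basis points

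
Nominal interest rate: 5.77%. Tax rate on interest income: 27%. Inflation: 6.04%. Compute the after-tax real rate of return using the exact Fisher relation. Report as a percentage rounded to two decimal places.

After-tax nominal return = 5.77% × (1 − 0.27) = 4.2121%.
1 + r = 1.042121 / 1.06040 = 0.982762
After-tax real rate = 0.982762 − 1 → -1.72%.

-1.72%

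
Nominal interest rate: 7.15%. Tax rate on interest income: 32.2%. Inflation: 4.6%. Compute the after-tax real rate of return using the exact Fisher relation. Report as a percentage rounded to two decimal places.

0.24%

After-tax nominal return = 7.15% × (1 − 0.322) = 4.8477%.
1 + r = 1.048477 / 1.04600 = 1.002368
After-tax real rate = 1.002368 − 1 → 0.24%.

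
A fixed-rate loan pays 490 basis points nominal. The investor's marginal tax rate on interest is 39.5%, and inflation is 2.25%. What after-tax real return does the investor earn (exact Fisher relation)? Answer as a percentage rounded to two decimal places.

After-tax nominal return = 4.9% × (1 − 0.395) = 2.9645%.
1 + r = 1.029645 / 1.02250 = 1.006988
After-tax real rate = 1.006988 − 1 → 0.70%.

0.70%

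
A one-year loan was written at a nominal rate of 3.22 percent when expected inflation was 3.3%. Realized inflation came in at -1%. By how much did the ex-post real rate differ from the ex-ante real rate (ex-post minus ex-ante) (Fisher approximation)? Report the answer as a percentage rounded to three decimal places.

4.300%

Ex-ante: 3.22% − 3.3% = -0.080%
Ex-post: 3.22% − (-1%) = 4.220%
Difference (ex-post − ex-ante) = 4.3000% → 4.300%.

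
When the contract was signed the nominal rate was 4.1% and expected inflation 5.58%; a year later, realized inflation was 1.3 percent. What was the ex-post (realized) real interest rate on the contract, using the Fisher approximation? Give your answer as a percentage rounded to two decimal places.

Ex-post: 4.1% − 1.3% = 2.800%
So the realized real rate is 2.80%.

2.80%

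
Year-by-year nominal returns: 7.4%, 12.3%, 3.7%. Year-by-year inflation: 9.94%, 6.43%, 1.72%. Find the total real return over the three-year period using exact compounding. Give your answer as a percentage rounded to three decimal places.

Nominal growth factor = 1.0740 × 1.1230 × 1.0370 = 1.250728
Price-level growth factor = 1.0994 × 1.0643 × 1.0172 = 1.190217
Real growth factor = 1.250728 / 1.190217 = 1.050840
Total real return = 1.050840 − 1 → 5.084%.

5.084%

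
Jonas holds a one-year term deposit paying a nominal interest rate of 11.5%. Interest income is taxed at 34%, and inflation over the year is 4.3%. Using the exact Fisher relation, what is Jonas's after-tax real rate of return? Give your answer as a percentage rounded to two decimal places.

After-tax nominal return = 11.5% × (1 − 0.34) = 7.5900%.
1 + r = 1.07590 / 1.04300 = 1.031544
After-tax real rate = 1.031544 − 1 → 3.15%.

3.15%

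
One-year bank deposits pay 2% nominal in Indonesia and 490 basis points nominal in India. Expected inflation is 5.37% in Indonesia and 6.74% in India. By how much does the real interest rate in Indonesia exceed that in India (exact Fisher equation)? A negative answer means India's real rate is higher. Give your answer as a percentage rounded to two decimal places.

-1.47%

Indonesia: (1 + 0.0200)/(1 + 0.0537) − 1 = -3.1983%
India: (1 + 0.0490)/(1 + 0.0674) − 1 = -1.7238%
Differential = -3.1983% − (-1.7238%) = -1.4744% → -1.47%.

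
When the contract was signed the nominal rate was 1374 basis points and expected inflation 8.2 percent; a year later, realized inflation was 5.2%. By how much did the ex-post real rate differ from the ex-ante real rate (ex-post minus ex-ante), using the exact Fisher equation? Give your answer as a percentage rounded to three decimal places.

Ex-ante: (1 + 0.1374)/(1 + 0.0820) − 1 = 5.1201%
Ex-post: (1 + 0.1374)/(1 + 0.0520) − 1 = 8.1179%
Difference (ex-post − ex-ante) = 2.9977% → 2.998%.

2.998%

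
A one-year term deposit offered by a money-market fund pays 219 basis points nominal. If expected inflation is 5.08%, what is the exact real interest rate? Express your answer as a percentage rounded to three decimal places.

-2.750%

1 + r = 1.02190 / 1.05080 = 0.972497
r = 0.972497 − 1 = -2.7503%, i.e. -2.750%.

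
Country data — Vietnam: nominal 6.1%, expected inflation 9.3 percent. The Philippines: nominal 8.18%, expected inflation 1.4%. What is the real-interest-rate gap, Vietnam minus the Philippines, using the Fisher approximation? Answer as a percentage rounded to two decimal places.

Vietnam: 6.1% − 9.3% = -3.200%
The Philippines: 8.18% − 1.4% = 6.780%
Differential = -9.980% → -9.98%.

-9.98%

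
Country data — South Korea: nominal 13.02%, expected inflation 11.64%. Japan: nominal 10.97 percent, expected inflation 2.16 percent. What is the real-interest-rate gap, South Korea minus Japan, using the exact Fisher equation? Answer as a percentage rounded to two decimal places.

-7.39%

South Korea: (1 + 0.1302)/(1 + 0.1164) − 1 = 1.2361%
Japan: (1 + 0.1097)/(1 + 0.0216) − 1 = 8.6237%
Differential = 1.2361% − 8.6237% = -7.3876% → -7.39%.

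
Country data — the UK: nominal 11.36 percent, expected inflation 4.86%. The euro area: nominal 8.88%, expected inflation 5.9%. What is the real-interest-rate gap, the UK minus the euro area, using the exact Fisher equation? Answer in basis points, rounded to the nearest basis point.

338 basis points

The UK: (1 + 0.1136)/(1 + 0.0486) − 1 = 6.1987%
The euro area: (1 + 0.0888)/(1 + 0.0590) − 1 = 2.8140%
Differential = 6.1987% − 2.8140% = 3.3848% → 338 basis points.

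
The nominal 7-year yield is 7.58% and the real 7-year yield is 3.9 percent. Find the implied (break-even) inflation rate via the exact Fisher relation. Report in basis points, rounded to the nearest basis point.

(1 + π) = (1 + i)/(1 + r) = 1.07580 / 1.03900 = 1.035419
Break-even inflation = 1.035419 − 1 → 354 basis points.

354 basis points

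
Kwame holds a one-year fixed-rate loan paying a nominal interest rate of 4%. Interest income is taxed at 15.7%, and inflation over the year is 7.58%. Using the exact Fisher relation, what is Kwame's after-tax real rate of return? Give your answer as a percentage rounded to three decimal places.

-3.912%

After-tax nominal return = 4% × (1 − 0.157) = 3.3720%.
1 + r = 1.03372 / 1.07580 = 0.9608849
After-tax real rate = 0.9608849 − 1 → -3.912%.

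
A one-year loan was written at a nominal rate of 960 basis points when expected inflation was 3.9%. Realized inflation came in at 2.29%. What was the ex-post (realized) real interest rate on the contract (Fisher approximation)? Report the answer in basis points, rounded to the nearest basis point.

Ex-post: 9.6% − 2.29% = 7.310%
So the realized real rate is 731 basis points.

731 basis points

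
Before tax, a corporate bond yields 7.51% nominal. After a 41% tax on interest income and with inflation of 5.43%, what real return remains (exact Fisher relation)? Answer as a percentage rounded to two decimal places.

After-tax nominal return = 7.51% × (1 − 0.41) = 4.4309%.
1 + r = 1.044309 / 1.05430 = 0.990524
After-tax real rate = 0.990524 − 1 → -0.95%.

-0.95%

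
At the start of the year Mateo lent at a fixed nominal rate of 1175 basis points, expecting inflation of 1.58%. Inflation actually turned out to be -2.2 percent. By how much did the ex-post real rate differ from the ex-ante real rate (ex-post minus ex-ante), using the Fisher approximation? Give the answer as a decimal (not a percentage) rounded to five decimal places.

Ex-ante: 11.75% − 1.58% = 10.170%
Ex-post: 11.75% − (-2.2%) = 13.950%
Difference (ex-post − ex-ante) = 3.7800% → 0.03780.

0.03780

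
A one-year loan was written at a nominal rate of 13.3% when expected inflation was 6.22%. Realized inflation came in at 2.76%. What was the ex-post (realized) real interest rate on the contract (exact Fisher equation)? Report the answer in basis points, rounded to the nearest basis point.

Ex-post: (1 + 0.1330)/(1 + 0.0276) − 1 = 10.2569%
So the realized real rate is 1026 basis points.

1026 basis points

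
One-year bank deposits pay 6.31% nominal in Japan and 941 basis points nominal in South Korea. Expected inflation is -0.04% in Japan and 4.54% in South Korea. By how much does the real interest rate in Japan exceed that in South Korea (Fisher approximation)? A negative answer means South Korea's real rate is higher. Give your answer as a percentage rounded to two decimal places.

1.48%

Japan: 6.31% − (-0.04%) = 6.350%
South Korea: 9.41% − 4.54% = 4.870%
Differential = 1.480% → 1.48%.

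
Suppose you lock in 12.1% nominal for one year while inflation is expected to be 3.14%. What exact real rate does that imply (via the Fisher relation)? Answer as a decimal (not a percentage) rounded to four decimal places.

0.0869

By the Fisher relation, 1 + r = (1 + i)/(1 + π).
1 + r = 1.12100 / 1.03140 = 1.086872
r = 1.086872 − 1 = 8.6872%, i.e. 0.0869.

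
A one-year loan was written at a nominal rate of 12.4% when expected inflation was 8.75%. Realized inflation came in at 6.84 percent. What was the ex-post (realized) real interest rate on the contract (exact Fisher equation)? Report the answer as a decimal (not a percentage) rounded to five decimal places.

0.05204

Ex-post: (1 + 0.1240)/(1 + 0.0684) − 1 = 5.2040%
So the realized real rate is 0.05204.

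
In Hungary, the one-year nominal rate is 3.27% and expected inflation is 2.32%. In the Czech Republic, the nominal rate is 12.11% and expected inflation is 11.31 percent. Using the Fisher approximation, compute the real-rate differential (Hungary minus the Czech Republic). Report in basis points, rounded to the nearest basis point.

15 basis points

Hungary: 3.27% − 2.32% = 0.950%
The Czech Republic: 12.11% − 11.31% = 0.800%
Differential = 0.150% → 15 basis points.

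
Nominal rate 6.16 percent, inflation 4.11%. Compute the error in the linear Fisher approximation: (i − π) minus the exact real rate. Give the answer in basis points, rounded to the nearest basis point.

8 basis points

Approximate: r ≈ 6.160% − 4.110% = 2.0500%
Exact: (1 + 0.0616)/(1 + 0.0411) − 1 = 1.9691%
Error = 2.0500% − 1.9691% = 0.0809% → 8 basis points.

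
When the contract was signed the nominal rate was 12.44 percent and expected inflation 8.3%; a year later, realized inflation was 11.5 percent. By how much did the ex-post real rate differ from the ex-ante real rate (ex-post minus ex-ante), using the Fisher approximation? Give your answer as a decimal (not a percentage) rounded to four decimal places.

Ex-ante: 12.44% − 8.3% = 4.140%
Ex-post: 12.44% − 11.5% = 0.940%
Difference (ex-post − ex-ante) = -3.2000% → -0.0320.

-0.0320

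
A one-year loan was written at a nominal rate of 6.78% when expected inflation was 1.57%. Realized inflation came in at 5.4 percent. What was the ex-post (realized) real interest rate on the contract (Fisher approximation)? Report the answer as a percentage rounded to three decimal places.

Ex-post: 6.78% − 5.4% = 1.380%
So the realized real rate is 1.380%.

1.380%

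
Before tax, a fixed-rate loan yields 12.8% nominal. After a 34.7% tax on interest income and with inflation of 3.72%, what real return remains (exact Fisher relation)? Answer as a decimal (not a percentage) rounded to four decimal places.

After-tax nominal return = 12.8% × (1 − 0.347) = 8.3584%.
1 + r = 1.083584 / 1.03720 = 1.044720
After-tax real rate = 1.044720 − 1 → 0.0447.

0.0447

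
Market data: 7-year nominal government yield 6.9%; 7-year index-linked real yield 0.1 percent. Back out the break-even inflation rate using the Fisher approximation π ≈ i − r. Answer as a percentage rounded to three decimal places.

π ≈ i − r = 6.9% − 0.1% → 6.800%.

6.800%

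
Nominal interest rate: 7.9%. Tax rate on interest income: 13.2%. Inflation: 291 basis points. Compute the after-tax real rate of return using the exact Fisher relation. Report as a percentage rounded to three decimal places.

After-tax nominal return = 7.9% × (1 − 0.132) = 6.8572%.
1 + r = 1.068572 / 1.02910 = 1.038356
After-tax real rate = 1.038356 − 1 → 3.836%.

3.836%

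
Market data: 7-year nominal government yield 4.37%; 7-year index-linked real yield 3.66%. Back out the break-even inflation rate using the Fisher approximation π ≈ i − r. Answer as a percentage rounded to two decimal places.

0.71%

π ≈ i − r = 4.37% − 3.66% → 0.71%.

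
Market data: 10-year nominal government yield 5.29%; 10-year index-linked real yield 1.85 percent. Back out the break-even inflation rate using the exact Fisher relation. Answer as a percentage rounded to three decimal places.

3.378%

(1 + π) = (1 + i)/(1 + r) = 1.05290 / 1.01850 = 1.0337752
Break-even inflation = 1.0337752 − 1 → 3.378%.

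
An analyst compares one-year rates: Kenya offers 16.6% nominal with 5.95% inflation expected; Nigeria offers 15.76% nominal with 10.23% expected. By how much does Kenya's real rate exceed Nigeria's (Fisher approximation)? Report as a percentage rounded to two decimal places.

Kenya: 16.6% − 5.95% = 10.650%
Nigeria: 15.76% − 10.23% = 5.530%
Differential = 5.120% → 5.12%.

5.12%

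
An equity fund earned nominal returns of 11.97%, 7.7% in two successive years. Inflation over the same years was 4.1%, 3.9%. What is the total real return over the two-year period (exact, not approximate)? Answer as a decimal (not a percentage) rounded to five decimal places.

Compound the nominal returns: 1.1197 × 1.0770 = 1.205917.
Compound inflation: 1.0410 × 1.0390 = 1.081599.
Deflate: 1.205917 / 1.081599 = 1.114939.
Total real return = 1.114939 − 1 → 0.11494.

0.11494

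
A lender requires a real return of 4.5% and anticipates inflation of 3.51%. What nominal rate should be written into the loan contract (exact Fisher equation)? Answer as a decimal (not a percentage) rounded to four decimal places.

0.0817

(1 + i) = (1 + r)(1 + π) = 1.04500 × 1.03510 = 1.0816795
i = 1.0816795 − 1, so the required nominal rate is 0.0817.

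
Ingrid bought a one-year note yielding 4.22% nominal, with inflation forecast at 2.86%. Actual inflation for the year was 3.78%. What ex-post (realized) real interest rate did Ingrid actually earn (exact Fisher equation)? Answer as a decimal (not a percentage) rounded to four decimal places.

Ex-post: (1 + 0.0422)/(1 + 0.0378) − 1 = 0.4240%
So the realized real rate is 0.0042.

0.0042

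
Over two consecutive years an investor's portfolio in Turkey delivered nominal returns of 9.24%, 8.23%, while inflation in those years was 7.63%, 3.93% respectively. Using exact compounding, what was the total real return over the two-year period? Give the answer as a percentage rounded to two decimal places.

Nominal growth factor = 1.0924 × 1.0823 = 1.182305
Price-level growth factor = 1.0763 × 1.0393 = 1.118599
Real growth factor = 1.182305 / 1.118599 = 1.056952
Total real return = 1.056952 − 1 → 5.70%.

5.70%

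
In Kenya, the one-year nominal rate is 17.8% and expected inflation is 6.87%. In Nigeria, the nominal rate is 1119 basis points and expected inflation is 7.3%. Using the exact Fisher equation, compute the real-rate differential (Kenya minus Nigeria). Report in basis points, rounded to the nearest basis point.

660 basis points

Kenya: (1 + 0.1780)/(1 + 0.0687) − 1 = 10.2274%
Nigeria: (1 + 0.1119)/(1 + 0.0730) − 1 = 3.6253%
Differential = 10.2274% − 3.6253% = 6.6020% → 660 basis points.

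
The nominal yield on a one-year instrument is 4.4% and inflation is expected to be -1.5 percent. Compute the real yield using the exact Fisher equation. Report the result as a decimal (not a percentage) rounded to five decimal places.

0.05990

1 + r = 1.04400 / 0.98500 = 1.059898
r = 1.059898 − 1 = 5.9898%, i.e. 0.05990.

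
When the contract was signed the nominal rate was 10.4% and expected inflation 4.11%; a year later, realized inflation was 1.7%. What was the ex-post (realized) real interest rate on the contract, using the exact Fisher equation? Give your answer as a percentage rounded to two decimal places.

Ex-post: (1 + 0.1040)/(1 + 0.0170) − 1 = 8.5546%
So the realized real rate is 8.55%.

8.55%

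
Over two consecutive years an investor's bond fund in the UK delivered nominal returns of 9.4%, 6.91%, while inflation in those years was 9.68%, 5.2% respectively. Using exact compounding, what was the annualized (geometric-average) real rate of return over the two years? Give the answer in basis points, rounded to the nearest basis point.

68 basis points

Compound the nominal returns: 1.0940 × 1.0691 = 1.16959540.
Compound inflation: 1.0968 × 1.0520 = 1.15383360.
Deflate: 1.16959540 / 1.15383360 = 1.01366038.
Annualized real rate = 1.01366038^(1/2) − 1 = 0.6807% → 68 basis points.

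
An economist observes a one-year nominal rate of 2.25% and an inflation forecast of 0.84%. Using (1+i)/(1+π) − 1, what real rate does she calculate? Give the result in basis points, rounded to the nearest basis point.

By the Fisher relation, 1 + r = (1 + i)/(1 + π).
1 + r = 1.02250 / 1.00840 = 1.013983
r = 1.013983 − 1 = 1.3983%, i.e. 140 basis points.

140 basis points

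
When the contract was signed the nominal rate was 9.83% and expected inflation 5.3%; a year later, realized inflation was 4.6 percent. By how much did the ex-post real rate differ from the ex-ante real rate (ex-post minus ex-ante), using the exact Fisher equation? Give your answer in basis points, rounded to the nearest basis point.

Ex-ante: (1 + 0.0983)/(1 + 0.0530) − 1 = 4.3020%
Ex-post: (1 + 0.0983)/(1 + 0.0460) − 1 = 5.0000%
Difference (ex-post − ex-ante) = 0.6980% → 70 basis points.

70 basis points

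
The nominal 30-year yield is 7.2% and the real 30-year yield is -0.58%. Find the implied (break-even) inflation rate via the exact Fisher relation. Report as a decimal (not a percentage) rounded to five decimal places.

0.07825

(1 + π) = (1 + i)/(1 + r) = 1.07200 / 0.99420 = 1.078254
Break-even inflation = 1.078254 − 1 → 0.07825.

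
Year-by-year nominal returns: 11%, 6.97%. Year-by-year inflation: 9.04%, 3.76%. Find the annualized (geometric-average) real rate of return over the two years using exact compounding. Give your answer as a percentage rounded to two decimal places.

2.44%

Nominal growth factor = 1.1100 × 1.0697 = 1.18736700
Price-level growth factor = 1.0904 × 1.0376 = 1.13139904
Real growth factor = 1.18736700 / 1.13139904 = 1.04946792
Annualized real rate = 1.04946792^(1/2) − 1 = 2.4435% → 2.44%.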